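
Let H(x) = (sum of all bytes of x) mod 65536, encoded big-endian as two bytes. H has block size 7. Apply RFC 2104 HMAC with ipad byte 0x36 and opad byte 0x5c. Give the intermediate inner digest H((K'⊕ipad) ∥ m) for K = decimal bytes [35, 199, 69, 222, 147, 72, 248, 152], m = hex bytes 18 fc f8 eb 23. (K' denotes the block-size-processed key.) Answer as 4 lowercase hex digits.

04a8

Key decimal bytes [35, 199, 69, 222, 147, 72, 248, 152] = 23 c7 45 de 93 48 f8 98 is 8 bytes > B = 7, so hash it first: H(key) = 04 78, then zero-pad to 7 bytes: K' = 04 78 00 00 00 00 00.
K' ⊕ ipad = 32 4e 36 36 36 36 36.
Inner input = 32 4e 36 36 36 36 36 ∥ 18 fc f8 eb 23.
Inner hash: sum = 50+78+54+54+54+54+54+24+252+248+235+35 = 1192 → 04 a8.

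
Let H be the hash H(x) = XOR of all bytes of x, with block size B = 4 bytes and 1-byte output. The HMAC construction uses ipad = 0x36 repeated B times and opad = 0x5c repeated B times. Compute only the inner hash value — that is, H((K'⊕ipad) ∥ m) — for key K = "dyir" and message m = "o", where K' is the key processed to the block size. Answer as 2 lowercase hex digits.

69

Key "dyir" = 64 79 69 72 is exactly B = 4 bytes: K' = 64 79 69 72.
K' ⊕ ipad = 52 4f 5f 44.
Inner input = 52 4f 5f 44 ∥ 6f.
Inner hash: XOR 52⊕4f⊕5f⊕44⊕6f = 69.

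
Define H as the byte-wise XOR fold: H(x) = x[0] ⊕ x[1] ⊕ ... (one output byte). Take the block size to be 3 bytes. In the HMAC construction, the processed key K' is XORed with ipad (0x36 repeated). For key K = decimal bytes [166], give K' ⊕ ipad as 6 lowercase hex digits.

Key decimal bytes [166] = a6 is 1 byte ≤ B = 3; zero-pad to 3 bytes: K' = a6 00 00.
XOR each byte with 0x36: a6⊕36=90, 00⊕36=36, 00⊕36=36.

903636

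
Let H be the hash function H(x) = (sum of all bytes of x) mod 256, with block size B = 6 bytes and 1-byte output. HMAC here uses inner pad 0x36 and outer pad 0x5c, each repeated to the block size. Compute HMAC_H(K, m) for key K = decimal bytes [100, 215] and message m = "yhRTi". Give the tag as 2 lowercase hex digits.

Key decimal bytes [100, 215] = 64 d7 is 2 bytes ≤ B = 6; zero-pad to 6 bytes: K' = 64 d7 00 00 00 00.
K' ⊕ ipad = 52 e1 36 36 36 36.  K' ⊕ opad = 38 8b 5c 5c 5c 5c.
Inner input = (K'⊕ipad) ∥ m = 52 e1 36 36 36 36 ∥ 79 68 52 54 69.
Inner hash: sum = 82+225+54+54+54+54+121+104+82+84+105 = 1019; mod 256 = 251 → fb.
Outer input = (K'⊕opad) ∥ inner = 38 8b 5c 5c 5c 5c ∥ fb.
Outer hash (tag): sum = 56+139+92+92+92+92+251 = 814; mod 256 = 46 → 2e.

2e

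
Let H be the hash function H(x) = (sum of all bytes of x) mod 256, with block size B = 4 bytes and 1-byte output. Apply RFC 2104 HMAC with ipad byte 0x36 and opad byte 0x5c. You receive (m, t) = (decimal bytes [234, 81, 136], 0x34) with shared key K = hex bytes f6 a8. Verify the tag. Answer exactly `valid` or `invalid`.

invalid

Key hex bytes f6 a8 is 2 bytes ≤ B = 4; zero-pad to 4 bytes: K' = f6 a8 00 00.
K' ⊕ ipad = c0 9e 36 36; K' ⊕ opad = aa f4 5c 5c.
Inner hash: sum = 192+158+54+54+234+81+136 = 909; mod 256 = 141 → 8d.
Outer hash (recomputed tag): sum = 170+244+92+92+141 = 739; mod 256 = 227 → e3.
Recomputed tag = e3; claimed = 34 → mismatch.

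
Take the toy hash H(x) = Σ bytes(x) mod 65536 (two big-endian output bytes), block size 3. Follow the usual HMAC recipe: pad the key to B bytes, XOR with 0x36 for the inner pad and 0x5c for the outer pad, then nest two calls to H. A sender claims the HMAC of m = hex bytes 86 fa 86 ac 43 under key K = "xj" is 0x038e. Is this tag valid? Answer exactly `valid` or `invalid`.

invalid

Key "xj" = 78 6a is 2 bytes ≤ B = 3; zero-pad to 3 bytes: K' = 78 6a 00.
K' ⊕ ipad = 4e 5c 36; K' ⊕ opad = 24 36 5c.
Inner hash: sum = 78+92+54+134+250+134+172+67 = 981 → 03 d5.
Outer hash (recomputed tag): sum = 36+54+92+3+213 = 398 → 01 8e.
Recomputed tag = 018e; claimed = 038e → mismatch.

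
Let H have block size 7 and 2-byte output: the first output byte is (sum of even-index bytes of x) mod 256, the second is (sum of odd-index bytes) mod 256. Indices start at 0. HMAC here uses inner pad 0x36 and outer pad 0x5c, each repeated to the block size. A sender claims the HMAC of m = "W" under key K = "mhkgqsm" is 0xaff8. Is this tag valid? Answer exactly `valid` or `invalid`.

Key "mhkgqsm" = 6d 68 6b 67 71 73 6d is exactly B = 7 bytes: K' = 6d 68 6b 67 71 73 6d.
K' ⊕ ipad = 5b 5e 5d 51 47 45 5b; K' ⊕ opad = 31 34 37 3b 2d 2f 31.
Inner hash: even-index sum = 346 mod 256 = 90; odd-index sum = 331 mod 256 = 75 → 5a 4b.
Outer hash (recomputed tag): even-index sum = 273 mod 256 = 17; odd-index sum = 248 mod 256 = 248 → 11 f8.
Recomputed tag = 11f8; claimed = aff8 → mismatch.

invalid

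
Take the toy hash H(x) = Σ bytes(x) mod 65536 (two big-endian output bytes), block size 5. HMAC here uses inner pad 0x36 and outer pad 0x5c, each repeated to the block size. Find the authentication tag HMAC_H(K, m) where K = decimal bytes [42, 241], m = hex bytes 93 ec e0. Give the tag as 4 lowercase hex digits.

Key decimal bytes [42, 241] = 2a f1 is 2 bytes ≤ B = 5; zero-pad to 5 bytes: K' = 2a f1 00 00 00.
K' ⊕ ipad = 1c c7 36 36 36.  K' ⊕ opad = 76 ad 5c 5c 5c.
Inner input = (K'⊕ipad) ∥ m = 1c c7 36 36 36 ∥ 93 ec e0.
Inner hash: sum = 28+199+54+54+54+147+236+224 = 996 → 03 e4.
Outer input = (K'⊕opad) ∥ inner = 76 ad 5c 5c 5c ∥ 03 e4.
Outer hash (tag): sum = 118+173+92+92+92+3+228 = 798 → 03 1e.

031e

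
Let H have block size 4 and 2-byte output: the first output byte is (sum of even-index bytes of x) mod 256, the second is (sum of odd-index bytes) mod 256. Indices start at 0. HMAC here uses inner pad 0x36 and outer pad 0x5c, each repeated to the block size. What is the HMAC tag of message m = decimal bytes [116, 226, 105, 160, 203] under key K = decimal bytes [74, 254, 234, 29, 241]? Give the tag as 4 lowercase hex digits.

Key decimal bytes [74, 254, 234, 29, 241] = 4a fe ea 1d f1 is 5 bytes > B = 4, so hash it first: H(key) = 25 1b, then zero-pad to 4 bytes: K' = 25 1b 00 00.
K' ⊕ ipad = 13 2d 36 36.  K' ⊕ opad = 79 47 5c 5c.
Inner input = (K'⊕ipad) ∥ m = 13 2d 36 36 ∥ 74 e2 69 a0 cb.
Inner hash: even-index sum = 497 mod 256 = 241; odd-index sum = 485 mod 256 = 229 → f1 e5.
Outer input = (K'⊕opad) ∥ inner = 79 47 5c 5c ∥ f1 e5.
Outer hash (tag): even-index sum = 454 mod 256 = 198; odd-index sum = 392 mod 256 = 136 → c6 88.

c688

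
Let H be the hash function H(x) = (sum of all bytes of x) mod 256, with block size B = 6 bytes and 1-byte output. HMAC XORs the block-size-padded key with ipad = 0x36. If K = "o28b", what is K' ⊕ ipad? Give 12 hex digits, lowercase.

59040e543636

Key "o28b" = 6f 32 38 62 is 4 bytes ≤ B = 6; zero-pad to 6 bytes: K' = 6f 32 38 62 00 00.
XOR each byte with 0x36: 6f⊕36=59, 32⊕36=04, 38⊕36=0e, 62⊕36=54, 00⊕36=36, 00⊕36=36.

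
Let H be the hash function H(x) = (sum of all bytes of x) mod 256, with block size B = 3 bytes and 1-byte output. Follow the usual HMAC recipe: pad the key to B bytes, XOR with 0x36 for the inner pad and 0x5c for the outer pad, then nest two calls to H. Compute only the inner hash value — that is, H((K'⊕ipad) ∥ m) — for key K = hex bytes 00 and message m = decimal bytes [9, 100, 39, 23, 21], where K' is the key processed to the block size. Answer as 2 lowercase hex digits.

62

Key hex bytes 00 is 1 byte ≤ B = 3; zero-pad to 3 bytes: K' = 00 00 00.
K' ⊕ ipad = 36 36 36.
Inner input = 36 36 36 ∥ 09 64 27 17 15.
Inner hash: sum = 54+54+54+9+100+39+23+21 = 354; mod 256 = 98 → 62.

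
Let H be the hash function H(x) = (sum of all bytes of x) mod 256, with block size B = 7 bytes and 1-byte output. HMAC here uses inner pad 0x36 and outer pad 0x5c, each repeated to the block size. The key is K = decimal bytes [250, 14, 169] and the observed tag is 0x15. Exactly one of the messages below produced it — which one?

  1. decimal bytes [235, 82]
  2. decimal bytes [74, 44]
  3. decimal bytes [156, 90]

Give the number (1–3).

Key decimal bytes [250, 14, 169] = fa 0e a9 is 3 bytes ≤ B = 7; zero-pad to 7 bytes: K' = fa 0e a9 00 00 00 00.
K' ⊕ ipad = cc 38 9f 36 36 36 36; K' ⊕ opad = a6 52 f5 5c 5c 5c 5c.
m1: inner = H(cc 38 9f 36 36 36 36 eb 52) = b8; tag = H(a6 52 f5 5c 5c 5c 5c b8) = 15 ← matches
m2: inner = H(cc 38 9f 36 36 36 36 4a 2c) = f1; tag = H(a6 52 f5 5c 5c 5c 5c f1) = 4e
m3: inner = H(cc 38 9f 36 36 36 36 9c 5a) = 71; tag = H(a6 52 f5 5c 5c 5c 5c 71) = ce

1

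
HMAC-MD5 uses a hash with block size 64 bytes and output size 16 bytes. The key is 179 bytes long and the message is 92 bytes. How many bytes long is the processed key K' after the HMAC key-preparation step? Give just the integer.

Key is 179 > 64 bytes, so it is hashed to 16 bytes then zero-padded to 64: |K'| = 64.

64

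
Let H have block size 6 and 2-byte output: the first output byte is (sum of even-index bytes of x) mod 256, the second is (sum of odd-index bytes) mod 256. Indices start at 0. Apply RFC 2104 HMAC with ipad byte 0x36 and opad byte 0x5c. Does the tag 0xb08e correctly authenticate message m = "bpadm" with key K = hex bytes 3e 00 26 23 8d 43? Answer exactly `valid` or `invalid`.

valid

Key hex bytes 3e 00 26 23 8d 43 is exactly B = 6 bytes: K' = 3e 00 26 23 8d 43.
K' ⊕ ipad = 08 36 10 15 bb 75; K' ⊕ opad = 62 5c 7a 7f d1 1f.
Inner hash: even-index sum = 515 mod 256 = 3; odd-index sum = 404 mod 256 = 148 → 03 94.
Outer hash (recomputed tag): even-index sum = 432 mod 256 = 176; odd-index sum = 398 mod 256 = 142 → b0 8e.
Recomputed tag = b08e; claimed = b08e → match.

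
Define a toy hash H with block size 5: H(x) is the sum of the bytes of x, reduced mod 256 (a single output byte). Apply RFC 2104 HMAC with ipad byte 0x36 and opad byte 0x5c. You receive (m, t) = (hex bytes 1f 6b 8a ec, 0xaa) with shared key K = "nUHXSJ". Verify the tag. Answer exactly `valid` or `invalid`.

invalid

Key "nUHXSJ" = 6e 55 48 58 53 4a is 6 bytes > B = 5, so hash it first: H(key) = 00, then zero-pad to 5 bytes: K' = 00 00 00 00 00.
K' ⊕ ipad = 36 36 36 36 36; K' ⊕ opad = 5c 5c 5c 5c 5c.
Inner hash: sum = 54+54+54+54+54+31+107+138+236 = 782; mod 256 = 14 → 0e.
Outer hash (recomputed tag): sum = 92+92+92+92+92+14 = 474; mod 256 = 218 → da.
Recomputed tag = da; claimed = aa → mismatch.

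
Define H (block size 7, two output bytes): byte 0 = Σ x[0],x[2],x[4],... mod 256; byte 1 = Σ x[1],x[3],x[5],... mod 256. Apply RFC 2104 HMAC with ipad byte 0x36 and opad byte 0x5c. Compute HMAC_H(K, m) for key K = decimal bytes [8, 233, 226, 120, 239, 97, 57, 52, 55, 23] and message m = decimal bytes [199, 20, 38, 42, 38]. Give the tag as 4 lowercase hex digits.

e368

Key decimal bytes [8, 233, 226, 120, 239, 97, 57, 52, 55, 23] = 08 e9 e2 78 ef 61 39 34 37 17 is 10 bytes > B = 7, so hash it first: H(key) = 49 0d, then zero-pad to 7 bytes: K' = 49 0d 00 00 00 00 00.
K' ⊕ ipad = 7f 3b 36 36 36 36 36.  K' ⊕ opad = 15 51 5c 5c 5c 5c 5c.
Inner input = (K'⊕ipad) ∥ m = 7f 3b 36 36 36 36 36 ∥ c7 14 26 2a 26.
Inner hash: even-index sum = 351 mod 256 = 95; odd-index sum = 442 mod 256 = 186 → 5f ba.
Outer input = (K'⊕opad) ∥ inner = 15 51 5c 5c 5c 5c 5c ∥ 5f ba.
Outer hash (tag): even-index sum = 483 mod 256 = 227; odd-index sum = 360 mod 256 = 104 → e3 68.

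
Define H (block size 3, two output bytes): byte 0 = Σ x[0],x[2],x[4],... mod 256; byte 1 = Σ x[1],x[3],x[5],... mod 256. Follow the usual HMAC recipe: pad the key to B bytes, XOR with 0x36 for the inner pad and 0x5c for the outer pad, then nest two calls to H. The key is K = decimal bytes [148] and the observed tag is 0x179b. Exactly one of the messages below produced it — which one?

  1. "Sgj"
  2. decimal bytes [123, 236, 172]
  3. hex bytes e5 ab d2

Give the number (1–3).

Key decimal bytes [148] = 94 is 1 byte ≤ B = 3; zero-pad to 3 bytes: K' = 94 00 00.
K' ⊕ ipad = a2 36 36; K' ⊕ opad = c8 5c 5c.
m1: inner = H(a2 36 36 53 67 6a) = 3f f3; tag = H(c8 5c 5c 3f f3) = 179b ← matches
m2: inner = H(a2 36 36 7b ec ac) = c4 5d; tag = H(c8 5c 5c c4 5d) = 8120
m3: inner = H(a2 36 36 e5 ab d2) = 83 ed; tag = H(c8 5c 5c 83 ed) = 11df

1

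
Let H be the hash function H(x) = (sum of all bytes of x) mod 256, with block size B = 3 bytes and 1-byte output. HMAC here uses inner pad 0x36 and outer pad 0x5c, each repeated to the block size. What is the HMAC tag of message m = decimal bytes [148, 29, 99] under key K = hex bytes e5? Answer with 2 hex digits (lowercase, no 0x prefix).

Key hex bytes e5 is 1 byte ≤ B = 3; zero-pad to 3 bytes: K' = e5 00 00.
K' ⊕ ipad = d3 36 36.  K' ⊕ opad = b9 5c 5c.
Inner input = (K'⊕ipad) ∥ m = d3 36 36 ∥ 94 1d 63.
Inner hash: sum = 211+54+54+148+29+99 = 595; mod 256 = 83 → 53.
Outer input = (K'⊕opad) ∥ inner = b9 5c 5c ∥ 53.
Outer hash (tag): sum = 185+92+92+83 = 452; mod 256 = 196 → c4.

c4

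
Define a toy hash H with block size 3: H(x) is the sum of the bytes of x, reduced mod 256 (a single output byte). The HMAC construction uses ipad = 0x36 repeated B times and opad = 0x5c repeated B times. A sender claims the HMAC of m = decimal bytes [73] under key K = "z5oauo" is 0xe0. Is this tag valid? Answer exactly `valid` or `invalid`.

Key "z5oauo" = 7a 35 6f 61 75 6f is 6 bytes > B = 3, so hash it first: H(key) = 63, then zero-pad to 3 bytes: K' = 63 00 00.
K' ⊕ ipad = 55 36 36; K' ⊕ opad = 3f 5c 5c.
Inner hash: sum = 85+54+54+73 = 266; mod 256 = 10 → 0a.
Outer hash (recomputed tag): sum = 63+92+92+10 = 257; mod 256 = 1 → 01.
Recomputed tag = 01; claimed = e0 → mismatch.

invalid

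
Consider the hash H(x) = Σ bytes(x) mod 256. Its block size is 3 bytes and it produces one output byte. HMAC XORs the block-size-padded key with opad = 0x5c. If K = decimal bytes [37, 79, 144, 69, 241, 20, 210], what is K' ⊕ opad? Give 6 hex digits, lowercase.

Key decimal bytes [37, 79, 144, 69, 241, 20, 210] = 25 4f 90 45 f1 14 d2 is 7 bytes > B = 3, so hash it first: H(key) = 20, then zero-pad to 3 bytes: K' = 20 00 00.
XOR each byte with 0x5c: 20⊕5c=7c, 00⊕5c=5c, 00⊕5c=5c.

7c5c5c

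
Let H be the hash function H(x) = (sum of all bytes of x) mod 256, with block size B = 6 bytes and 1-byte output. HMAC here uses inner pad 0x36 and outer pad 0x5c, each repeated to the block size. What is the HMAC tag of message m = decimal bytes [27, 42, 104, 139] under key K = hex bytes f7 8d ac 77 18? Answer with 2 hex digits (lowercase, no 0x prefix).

2a

Key hex bytes f7 8d ac 77 18 is 5 bytes ≤ B = 6; zero-pad to 6 bytes: K' = f7 8d ac 77 18 00.
K' ⊕ ipad = c1 bb 9a 41 2e 36.  K' ⊕ opad = ab d1 f0 2b 44 5c.
Inner input = (K'⊕ipad) ∥ m = c1 bb 9a 41 2e 36 ∥ 1b 2a 68 8b.
Inner hash: sum = 193+187+154+65+46+54+27+42+104+139 = 1011; mod 256 = 243 → f3.
Outer input = (K'⊕opad) ∥ inner = ab d1 f0 2b 44 5c ∥ f3.
Outer hash (tag): sum = 171+209+240+43+68+92+243 = 1066; mod 256 = 42 → 2a.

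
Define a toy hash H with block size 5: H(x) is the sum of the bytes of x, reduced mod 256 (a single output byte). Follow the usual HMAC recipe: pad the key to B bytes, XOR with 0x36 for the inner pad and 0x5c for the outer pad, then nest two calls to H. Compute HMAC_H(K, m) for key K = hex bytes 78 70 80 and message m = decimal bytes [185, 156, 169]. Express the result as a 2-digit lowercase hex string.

98

Key hex bytes 78 70 80 is 3 bytes ≤ B = 5; zero-pad to 5 bytes: K' = 78 70 80 00 00.
K' ⊕ ipad = 4e 46 b6 36 36.  K' ⊕ opad = 24 2c dc 5c 5c.
Inner input = (K'⊕ipad) ∥ m = 4e 46 b6 36 36 ∥ b9 9c a9.
Inner hash: sum = 78+70+182+54+54+185+156+169 = 948; mod 256 = 180 → b4.
Outer input = (K'⊕opad) ∥ inner = 24 2c dc 5c 5c ∥ b4.
Outer hash (tag): sum = 36+44+220+92+92+180 = 664; mod 256 = 152 → 98.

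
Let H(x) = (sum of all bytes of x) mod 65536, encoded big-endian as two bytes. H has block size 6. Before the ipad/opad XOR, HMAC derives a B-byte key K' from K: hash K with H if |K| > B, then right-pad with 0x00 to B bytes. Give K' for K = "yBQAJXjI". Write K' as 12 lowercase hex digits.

|K| = 8 > B = 6, so first hash the key.
H(K): sum = 121+66+81+65+74+88+106+73 = 674 → 02 a2.
Zero-pad H(K) = 02 a2 to 6 bytes: K' = 02 a2 00 00 00 00.

02a200000000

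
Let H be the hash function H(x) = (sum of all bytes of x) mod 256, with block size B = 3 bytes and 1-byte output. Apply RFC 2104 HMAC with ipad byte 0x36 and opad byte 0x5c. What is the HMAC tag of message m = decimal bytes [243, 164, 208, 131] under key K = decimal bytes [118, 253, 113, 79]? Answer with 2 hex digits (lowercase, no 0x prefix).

82

Key decimal bytes [118, 253, 113, 79] = 76 fd 71 4f is 4 bytes > B = 3, so hash it first: H(key) = 33, then zero-pad to 3 bytes: K' = 33 00 00.
K' ⊕ ipad = 05 36 36.  K' ⊕ opad = 6f 5c 5c.
Inner input = (K'⊕ipad) ∥ m = 05 36 36 ∥ f3 a4 d0 83.
Inner hash: sum = 5+54+54+243+164+208+131 = 859; mod 256 = 91 → 5b.
Outer input = (K'⊕opad) ∥ inner = 6f 5c 5c ∥ 5b.
Outer hash (tag): sum = 111+92+92+91 = 386; mod 256 = 130 → 82.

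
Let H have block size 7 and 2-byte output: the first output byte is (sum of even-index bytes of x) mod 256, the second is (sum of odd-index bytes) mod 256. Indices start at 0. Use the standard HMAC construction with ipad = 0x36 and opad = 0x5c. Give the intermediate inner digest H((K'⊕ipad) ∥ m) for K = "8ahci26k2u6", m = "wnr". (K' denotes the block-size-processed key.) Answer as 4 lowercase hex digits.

Key "8ahci26k2u6" = 38 61 68 63 69 32 36 6b 32 75 36 is 11 bytes > B = 7, so hash it first: H(key) = a7 d6, then zero-pad to 7 bytes: K' = a7 d6 00 00 00 00 00.
K' ⊕ ipad = 91 e0 36 36 36 36 36.
Inner input = 91 e0 36 36 36 36 36 ∥ 77 6e 72.
Inner hash: even-index sum = 417 mod 256 = 161; odd-index sum = 565 mod 256 = 53 → a1 35.

a135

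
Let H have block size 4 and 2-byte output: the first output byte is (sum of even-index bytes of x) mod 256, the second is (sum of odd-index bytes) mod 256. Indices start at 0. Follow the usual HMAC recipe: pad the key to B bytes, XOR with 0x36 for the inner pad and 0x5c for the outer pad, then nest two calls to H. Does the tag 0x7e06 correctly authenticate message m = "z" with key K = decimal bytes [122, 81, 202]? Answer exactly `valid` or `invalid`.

valid

Key decimal bytes [122, 81, 202] = 7a 51 ca is 3 bytes ≤ B = 4; zero-pad to 4 bytes: K' = 7a 51 ca 00.
K' ⊕ ipad = 4c 67 fc 36; K' ⊕ opad = 26 0d 96 5c.
Inner hash: even-index sum = 450 mod 256 = 194; odd-index sum = 157 mod 256 = 157 → c2 9d.
Outer hash (recomputed tag): even-index sum = 382 mod 256 = 126; odd-index sum = 262 mod 256 = 6 → 7e 06.
Recomputed tag = 7e06; claimed = 7e06 → match.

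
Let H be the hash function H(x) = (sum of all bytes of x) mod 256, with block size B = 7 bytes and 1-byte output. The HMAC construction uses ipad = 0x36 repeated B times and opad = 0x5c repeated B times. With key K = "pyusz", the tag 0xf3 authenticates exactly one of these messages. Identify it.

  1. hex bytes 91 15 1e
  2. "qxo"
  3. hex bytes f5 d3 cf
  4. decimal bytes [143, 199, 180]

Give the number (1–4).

Key "pyusz" = 70 79 75 73 7a is 5 bytes ≤ B = 7; zero-pad to 7 bytes: K' = 70 79 75 73 7a 00 00.
K' ⊕ ipad = 46 4f 43 45 4c 36 36; K' ⊕ opad = 2c 25 29 2f 26 5c 5c.
m1: inner = H(46 4f 43 45 4c 36 36 91 15 1e) = 99; tag = H(2c 25 29 2f 26 5c 5c 99) = 20
m2: inner = H(46 4f 43 45 4c 36 36 71 78 6f) = 2d; tag = H(2c 25 29 2f 26 5c 5c 2d) = b4
m3: inner = H(46 4f 43 45 4c 36 36 f5 d3 cf) = 6c; tag = H(2c 25 29 2f 26 5c 5c 6c) = f3 ← matches
m4: inner = H(46 4f 43 45 4c 36 36 8f c7 b4) = df; tag = H(2c 25 29 2f 26 5c 5c df) = 66

3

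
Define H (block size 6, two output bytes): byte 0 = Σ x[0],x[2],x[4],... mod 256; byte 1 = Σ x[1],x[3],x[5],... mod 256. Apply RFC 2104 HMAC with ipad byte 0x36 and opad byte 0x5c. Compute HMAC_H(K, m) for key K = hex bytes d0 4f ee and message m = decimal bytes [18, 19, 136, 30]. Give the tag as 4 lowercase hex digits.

Key hex bytes d0 4f ee is 3 bytes ≤ B = 6; zero-pad to 6 bytes: K' = d0 4f ee 00 00 00.
K' ⊕ ipad = e6 79 d8 36 36 36.  K' ⊕ opad = 8c 13 b2 5c 5c 5c.
Inner input = (K'⊕ipad) ∥ m = e6 79 d8 36 36 36 ∥ 12 13 88 1e.
Inner hash: even-index sum = 654 mod 256 = 142; odd-index sum = 278 mod 256 = 22 → 8e 16.
Outer input = (K'⊕opad) ∥ inner = 8c 13 b2 5c 5c 5c ∥ 8e 16.
Outer hash (tag): even-index sum = 552 mod 256 = 40; odd-index sum = 225 mod 256 = 225 → 28 e1.

28e1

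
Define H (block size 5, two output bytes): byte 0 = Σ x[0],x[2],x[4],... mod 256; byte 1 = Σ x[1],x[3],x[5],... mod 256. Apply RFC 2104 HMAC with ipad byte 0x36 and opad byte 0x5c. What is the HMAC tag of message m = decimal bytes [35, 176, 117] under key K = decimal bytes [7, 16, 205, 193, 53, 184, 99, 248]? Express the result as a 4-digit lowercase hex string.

Key decimal bytes [7, 16, 205, 193, 53, 184, 99, 248] = 07 10 cd c1 35 b8 63 f8 is 8 bytes > B = 5, so hash it first: H(key) = 6c 81, then zero-pad to 5 bytes: K' = 6c 81 00 00 00.
K' ⊕ ipad = 5a b7 36 36 36.  K' ⊕ opad = 30 dd 5c 5c 5c.
Inner input = (K'⊕ipad) ∥ m = 5a b7 36 36 36 ∥ 23 b0 75.
Inner hash: even-index sum = 374 mod 256 = 118; odd-index sum = 389 mod 256 = 133 → 76 85.
Outer input = (K'⊕opad) ∥ inner = 30 dd 5c 5c 5c ∥ 76 85.
Outer hash (tag): even-index sum = 365 mod 256 = 109; odd-index sum = 431 mod 256 = 175 → 6d af.

6daf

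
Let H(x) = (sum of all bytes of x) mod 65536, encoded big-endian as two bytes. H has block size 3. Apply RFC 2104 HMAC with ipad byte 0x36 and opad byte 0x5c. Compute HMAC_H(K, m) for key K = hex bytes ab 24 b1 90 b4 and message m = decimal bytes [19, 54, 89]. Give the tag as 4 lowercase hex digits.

0251

Key hex bytes ab 24 b1 90 b4 is 5 bytes > B = 3, so hash it first: H(key) = 02 c4, then zero-pad to 3 bytes: K' = 02 c4 00.
K' ⊕ ipad = 34 f2 36.  K' ⊕ opad = 5e 98 5c.
Inner input = (K'⊕ipad) ∥ m = 34 f2 36 ∥ 13 36 59.
Inner hash: sum = 52+242+54+19+54+89 = 510 → 01 fe.
Outer input = (K'⊕opad) ∥ inner = 5e 98 5c ∥ 01 fe.
Outer hash (tag): sum = 94+152+92+1+254 = 593 → 02 51.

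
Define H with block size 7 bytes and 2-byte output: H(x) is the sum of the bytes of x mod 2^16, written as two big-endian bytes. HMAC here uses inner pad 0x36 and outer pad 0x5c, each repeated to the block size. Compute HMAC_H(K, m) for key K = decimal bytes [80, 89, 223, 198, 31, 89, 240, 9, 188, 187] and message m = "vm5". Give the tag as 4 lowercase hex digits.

Key decimal bytes [80, 89, 223, 198, 31, 89, 240, 9, 188, 187] = 50 59 df c6 1f 59 f0 09 bc bb is 10 bytes > B = 7, so hash it first: H(key) = 05 36, then zero-pad to 7 bytes: K' = 05 36 00 00 00 00 00.
K' ⊕ ipad = 33 00 36 36 36 36 36.  K' ⊕ opad = 59 6a 5c 5c 5c 5c 5c.
Inner input = (K'⊕ipad) ∥ m = 33 00 36 36 36 36 36 ∥ 76 6d 35.
Inner hash: sum = 51+0+54+54+54+54+54+118+109+53 = 601 → 02 59.
Outer input = (K'⊕opad) ∥ inner = 59 6a 5c 5c 5c 5c 5c ∥ 02 59.
Outer hash (tag): sum = 89+106+92+92+92+92+92+2+89 = 746 → 02 ea.

02ea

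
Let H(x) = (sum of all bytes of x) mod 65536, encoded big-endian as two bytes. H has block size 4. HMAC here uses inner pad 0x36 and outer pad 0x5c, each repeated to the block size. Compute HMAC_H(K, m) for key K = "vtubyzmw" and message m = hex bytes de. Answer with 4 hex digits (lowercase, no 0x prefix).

020a

Key "vtubyzmw" = 76 74 75 62 79 7a 6d 77 is 8 bytes > B = 4, so hash it first: H(key) = 03 98, then zero-pad to 4 bytes: K' = 03 98 00 00.
K' ⊕ ipad = 35 ae 36 36.  K' ⊕ opad = 5f c4 5c 5c.
Inner input = (K'⊕ipad) ∥ m = 35 ae 36 36 ∥ de.
Inner hash: sum = 53+174+54+54+222 = 557 → 02 2d.
Outer input = (K'⊕opad) ∥ inner = 5f c4 5c 5c ∥ 02 2d.
Outer hash (tag): sum = 95+196+92+92+2+45 = 522 → 02 0a.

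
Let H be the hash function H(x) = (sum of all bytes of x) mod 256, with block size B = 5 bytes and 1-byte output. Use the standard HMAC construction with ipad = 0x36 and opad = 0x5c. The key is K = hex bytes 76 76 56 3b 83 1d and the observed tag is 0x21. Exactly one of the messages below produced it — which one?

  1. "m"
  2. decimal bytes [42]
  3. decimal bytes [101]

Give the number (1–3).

Key hex bytes 76 76 56 3b 83 1d is 6 bytes > B = 5, so hash it first: H(key) = 1d, then zero-pad to 5 bytes: K' = 1d 00 00 00 00.
K' ⊕ ipad = 2b 36 36 36 36; K' ⊕ opad = 41 5c 5c 5c 5c.
m1: inner = H(2b 36 36 36 36 6d) = 70; tag = H(41 5c 5c 5c 5c 70) = 21 ← matches
m2: inner = H(2b 36 36 36 36 2a) = 2d; tag = H(41 5c 5c 5c 5c 2d) = de
m3: inner = H(2b 36 36 36 36 65) = 68; tag = H(41 5c 5c 5c 5c 68) = 19

1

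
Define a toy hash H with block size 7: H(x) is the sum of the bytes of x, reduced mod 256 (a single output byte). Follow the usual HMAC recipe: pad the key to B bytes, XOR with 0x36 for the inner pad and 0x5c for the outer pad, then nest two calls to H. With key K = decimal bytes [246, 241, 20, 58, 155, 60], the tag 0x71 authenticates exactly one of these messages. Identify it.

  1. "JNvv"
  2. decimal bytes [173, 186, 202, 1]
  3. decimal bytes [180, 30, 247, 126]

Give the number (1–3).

Key decimal bytes [246, 241, 20, 58, 155, 60] = f6 f1 14 3a 9b 3c is 6 bytes ≤ B = 7; zero-pad to 7 bytes: K' = f6 f1 14 3a 9b 3c 00.
K' ⊕ ipad = c0 c7 22 0c ad 0a 36; K' ⊕ opad = aa ad 48 66 c7 60 5c.
m1: inner = H(c0 c7 22 0c ad 0a 36 4a 4e 76 76) = 26; tag = H(aa ad 48 66 c7 60 5c 26) = ae
m2: inner = H(c0 c7 22 0c ad 0a 36 ad ba ca 01) = d4; tag = H(aa ad 48 66 c7 60 5c d4) = 5c
m3: inner = H(c0 c7 22 0c ad 0a 36 b4 1e f7 7e) = e9; tag = H(aa ad 48 66 c7 60 5c e9) = 71 ← matches

3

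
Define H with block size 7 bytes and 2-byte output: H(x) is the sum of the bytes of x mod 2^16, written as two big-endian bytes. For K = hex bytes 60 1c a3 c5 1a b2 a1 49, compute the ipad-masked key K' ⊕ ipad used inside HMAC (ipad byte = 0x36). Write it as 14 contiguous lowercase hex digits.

35ac3636363636

Key hex bytes 60 1c a3 c5 1a b2 a1 49 is 8 bytes > B = 7, so hash it first: H(key) = 03 9a, then zero-pad to 7 bytes: K' = 03 9a 00 00 00 00 00.
XOR each byte with 0x36: 03⊕36=35, 9a⊕36=ac, 00⊕36=36, 00⊕36=36, 00⊕36=36, 00⊕36=36, 00⊕36=36.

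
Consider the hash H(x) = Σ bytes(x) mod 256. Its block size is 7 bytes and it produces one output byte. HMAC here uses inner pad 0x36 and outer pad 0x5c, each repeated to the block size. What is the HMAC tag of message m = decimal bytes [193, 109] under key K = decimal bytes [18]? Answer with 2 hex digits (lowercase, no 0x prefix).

Key decimal bytes [18] = 12 is 1 byte ≤ B = 7; zero-pad to 7 bytes: K' = 12 00 00 00 00 00 00.
K' ⊕ ipad = 24 36 36 36 36 36 36.  K' ⊕ opad = 4e 5c 5c 5c 5c 5c 5c.
Inner input = (K'⊕ipad) ∥ m = 24 36 36 36 36 36 36 ∥ c1 6d.
Inner hash: sum = 36+54+54+54+54+54+54+193+109 = 662; mod 256 = 150 → 96.
Outer input = (K'⊕opad) ∥ inner = 4e 5c 5c 5c 5c 5c 5c ∥ 96.
Outer hash (tag): sum = 78+92+92+92+92+92+92+150 = 780; mod 256 = 12 → 0c.

0c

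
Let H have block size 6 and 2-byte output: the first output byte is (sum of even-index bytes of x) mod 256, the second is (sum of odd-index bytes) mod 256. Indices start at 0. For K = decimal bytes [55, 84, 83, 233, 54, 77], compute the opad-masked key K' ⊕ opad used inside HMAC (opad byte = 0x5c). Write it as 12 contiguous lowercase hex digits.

6b080fb56a11

Key decimal bytes [55, 84, 83, 233, 54, 77] = 37 54 53 e9 36 4d is exactly B = 6 bytes: K' = 37 54 53 e9 36 4d.
XOR each byte with 0x5c: 37⊕5c=6b, 54⊕5c=08, 53⊕5c=0f, e9⊕5c=b5, 36⊕5c=6a, 4d⊕5c=11.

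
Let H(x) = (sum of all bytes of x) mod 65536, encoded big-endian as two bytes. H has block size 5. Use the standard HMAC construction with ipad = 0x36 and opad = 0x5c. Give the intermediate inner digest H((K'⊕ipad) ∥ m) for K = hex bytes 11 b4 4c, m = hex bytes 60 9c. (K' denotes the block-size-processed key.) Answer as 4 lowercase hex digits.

028b

Key hex bytes 11 b4 4c is 3 bytes ≤ B = 5; zero-pad to 5 bytes: K' = 11 b4 4c 00 00.
K' ⊕ ipad = 27 82 7a 36 36.
Inner input = 27 82 7a 36 36 ∥ 60 9c.
Inner hash: sum = 39+130+122+54+54+96+156 = 651 → 02 8b.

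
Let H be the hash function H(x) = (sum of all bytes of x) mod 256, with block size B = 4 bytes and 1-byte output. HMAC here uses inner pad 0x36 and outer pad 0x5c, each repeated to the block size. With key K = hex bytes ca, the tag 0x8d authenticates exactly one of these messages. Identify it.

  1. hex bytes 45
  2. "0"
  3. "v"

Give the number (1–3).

1

Key hex bytes ca is 1 byte ≤ B = 4; zero-pad to 4 bytes: K' = ca 00 00 00.
K' ⊕ ipad = fc 36 36 36; K' ⊕ opad = 96 5c 5c 5c.
m1: inner = H(fc 36 36 36 45) = e3; tag = H(96 5c 5c 5c e3) = 8d ← matches
m2: inner = H(fc 36 36 36 30) = ce; tag = H(96 5c 5c 5c ce) = 78
m3: inner = H(fc 36 36 36 76) = 14; tag = H(96 5c 5c 5c 14) = be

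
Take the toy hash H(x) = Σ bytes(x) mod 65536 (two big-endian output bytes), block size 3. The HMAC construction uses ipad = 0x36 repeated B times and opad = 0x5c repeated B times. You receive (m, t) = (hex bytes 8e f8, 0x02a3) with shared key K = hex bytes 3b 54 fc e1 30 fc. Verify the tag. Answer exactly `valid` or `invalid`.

invalid

Key hex bytes 3b 54 fc e1 30 fc is 6 bytes > B = 3, so hash it first: H(key) = 03 98, then zero-pad to 3 bytes: K' = 03 98 00.
K' ⊕ ipad = 35 ae 36; K' ⊕ opad = 5f c4 5c.
Inner hash: sum = 53+174+54+142+248 = 671 → 02 9f.
Outer hash (recomputed tag): sum = 95+196+92+2+159 = 544 → 02 20.
Recomputed tag = 0220; claimed = 02a3 → mismatch.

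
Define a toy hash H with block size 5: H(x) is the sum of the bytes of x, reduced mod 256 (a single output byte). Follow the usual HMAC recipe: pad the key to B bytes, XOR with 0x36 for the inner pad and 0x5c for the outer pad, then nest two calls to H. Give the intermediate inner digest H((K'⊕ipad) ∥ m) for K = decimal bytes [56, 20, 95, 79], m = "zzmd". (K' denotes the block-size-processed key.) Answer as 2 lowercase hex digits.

0d

Key decimal bytes [56, 20, 95, 79] = 38 14 5f 4f is 4 bytes ≤ B = 5; zero-pad to 5 bytes: K' = 38 14 5f 4f 00.
K' ⊕ ipad = 0e 22 69 79 36.
Inner input = 0e 22 69 79 36 ∥ 7a 7a 6d 64.
Inner hash: sum = 14+34+105+121+54+122+122+109+100 = 781; mod 256 = 13 → 0d.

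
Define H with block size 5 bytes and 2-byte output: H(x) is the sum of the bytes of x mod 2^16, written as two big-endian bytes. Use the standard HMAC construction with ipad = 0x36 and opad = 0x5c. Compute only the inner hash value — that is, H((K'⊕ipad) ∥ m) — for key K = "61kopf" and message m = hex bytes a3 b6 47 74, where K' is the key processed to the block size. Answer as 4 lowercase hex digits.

Key "61kopf" = 36 31 6b 6f 70 66 is 6 bytes > B = 5, so hash it first: H(key) = 02 17, then zero-pad to 5 bytes: K' = 02 17 00 00 00.
K' ⊕ ipad = 34 21 36 36 36.
Inner input = 34 21 36 36 36 ∥ a3 b6 47 74.
Inner hash: sum = 52+33+54+54+54+163+182+71+116 = 779 → 03 0b.

030b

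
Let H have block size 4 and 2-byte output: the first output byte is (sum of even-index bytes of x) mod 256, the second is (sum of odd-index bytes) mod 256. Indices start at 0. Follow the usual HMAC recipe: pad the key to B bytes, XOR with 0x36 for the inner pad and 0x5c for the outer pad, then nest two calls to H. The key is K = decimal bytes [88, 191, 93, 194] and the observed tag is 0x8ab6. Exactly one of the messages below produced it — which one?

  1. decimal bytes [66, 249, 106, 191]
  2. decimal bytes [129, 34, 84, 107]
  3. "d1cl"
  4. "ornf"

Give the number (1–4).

1

Key decimal bytes [88, 191, 93, 194] = 58 bf 5d c2 is exactly B = 4 bytes: K' = 58 bf 5d c2.
K' ⊕ ipad = 6e 89 6b f4; K' ⊕ opad = 04 e3 01 9e.
m1: inner = H(6e 89 6b f4 42 f9 6a bf) = 85 35; tag = H(04 e3 01 9e 85 35) = 8ab6 ← matches
m2: inner = H(6e 89 6b f4 81 22 54 6b) = ae 0a; tag = H(04 e3 01 9e ae 0a) = b38b
m3: inner = H(6e 89 6b f4 64 31 63 6c) = a0 1a; tag = H(04 e3 01 9e a0 1a) = a59b
m4: inner = H(6e 89 6b f4 6f 72 6e 66) = b6 55; tag = H(04 e3 01 9e b6 55) = bbd6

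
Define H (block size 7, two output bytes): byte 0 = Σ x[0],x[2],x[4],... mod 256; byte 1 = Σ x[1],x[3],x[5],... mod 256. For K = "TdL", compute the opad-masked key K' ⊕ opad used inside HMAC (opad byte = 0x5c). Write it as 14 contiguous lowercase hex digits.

0838105c5c5c5c

Key "TdL" = 54 64 4c is 3 bytes ≤ B = 7; zero-pad to 7 bytes: K' = 54 64 4c 00 00 00 00.
XOR each byte with 0x5c: 54⊕5c=08, 64⊕5c=38, 4c⊕5c=10, 00⊕5c=5c, 00⊕5c=5c, 00⊕5c=5c, 00⊕5c=5c.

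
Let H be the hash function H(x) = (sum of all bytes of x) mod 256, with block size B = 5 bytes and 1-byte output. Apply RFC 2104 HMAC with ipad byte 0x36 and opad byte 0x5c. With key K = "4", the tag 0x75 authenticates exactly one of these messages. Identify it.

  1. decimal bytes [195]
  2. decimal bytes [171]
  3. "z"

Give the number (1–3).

1

Key "4" = 34 is 1 byte ≤ B = 5; zero-pad to 5 bytes: K' = 34 00 00 00 00.
K' ⊕ ipad = 02 36 36 36 36; K' ⊕ opad = 68 5c 5c 5c 5c.
m1: inner = H(02 36 36 36 36 c3) = 9d; tag = H(68 5c 5c 5c 5c 9d) = 75 ← matches
m2: inner = H(02 36 36 36 36 ab) = 85; tag = H(68 5c 5c 5c 5c 85) = 5d
m3: inner = H(02 36 36 36 36 7a) = 54; tag = H(68 5c 5c 5c 5c 54) = 2c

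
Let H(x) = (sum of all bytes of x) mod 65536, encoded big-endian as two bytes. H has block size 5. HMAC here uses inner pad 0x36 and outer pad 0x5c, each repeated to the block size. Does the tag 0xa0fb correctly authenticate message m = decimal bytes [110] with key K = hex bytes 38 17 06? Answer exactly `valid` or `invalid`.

invalid

Key hex bytes 38 17 06 is 3 bytes ≤ B = 5; zero-pad to 5 bytes: K' = 38 17 06 00 00.
K' ⊕ ipad = 0e 21 30 36 36; K' ⊕ opad = 64 4b 5a 5c 5c.
Inner hash: sum = 14+33+48+54+54+110 = 313 → 01 39.
Outer hash (recomputed tag): sum = 100+75+90+92+92+1+57 = 507 → 01 fb.
Recomputed tag = 01fb; claimed = a0fb → mismatch.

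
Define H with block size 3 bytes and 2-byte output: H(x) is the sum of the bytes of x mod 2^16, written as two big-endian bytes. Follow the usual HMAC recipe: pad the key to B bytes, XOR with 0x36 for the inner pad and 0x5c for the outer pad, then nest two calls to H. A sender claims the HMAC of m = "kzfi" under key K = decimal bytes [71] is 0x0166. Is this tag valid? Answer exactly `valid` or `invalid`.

Key decimal bytes [71] = 47 is 1 byte ≤ B = 3; zero-pad to 3 bytes: K' = 47 00 00.
K' ⊕ ipad = 71 36 36; K' ⊕ opad = 1b 5c 5c.
Inner hash: sum = 113+54+54+107+122+102+105 = 657 → 02 91.
Outer hash (recomputed tag): sum = 27+92+92+2+145 = 358 → 01 66.
Recomputed tag = 0166; claimed = 0166 → match.

valid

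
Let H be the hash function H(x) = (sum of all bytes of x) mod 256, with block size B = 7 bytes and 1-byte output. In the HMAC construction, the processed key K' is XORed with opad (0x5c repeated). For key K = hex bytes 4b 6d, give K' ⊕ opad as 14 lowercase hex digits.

17315c5c5c5c5c

Key hex bytes 4b 6d is 2 bytes ≤ B = 7; zero-pad to 7 bytes: K' = 4b 6d 00 00 00 00 00.
XOR each byte with 0x5c: 4b⊕5c=17, 6d⊕5c=31, 00⊕5c=5c, 00⊕5c=5c, 00⊕5c=5c, 00⊕5c=5c, 00⊕5c=5c.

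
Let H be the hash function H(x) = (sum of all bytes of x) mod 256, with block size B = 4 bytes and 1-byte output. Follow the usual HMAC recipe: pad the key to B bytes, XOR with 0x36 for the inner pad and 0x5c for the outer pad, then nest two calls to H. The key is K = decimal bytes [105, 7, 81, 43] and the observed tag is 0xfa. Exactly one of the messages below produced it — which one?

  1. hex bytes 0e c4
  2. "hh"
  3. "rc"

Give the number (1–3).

1

Key decimal bytes [105, 7, 81, 43] = 69 07 51 2b is exactly B = 4 bytes: K' = 69 07 51 2b.
K' ⊕ ipad = 5f 31 67 1d; K' ⊕ opad = 35 5b 0d 77.
m1: inner = H(5f 31 67 1d 0e c4) = e6; tag = H(35 5b 0d 77 e6) = fa ← matches
m2: inner = H(5f 31 67 1d 68 68) = e4; tag = H(35 5b 0d 77 e4) = f8
m3: inner = H(5f 31 67 1d 72 63) = e9; tag = H(35 5b 0d 77 e9) = fd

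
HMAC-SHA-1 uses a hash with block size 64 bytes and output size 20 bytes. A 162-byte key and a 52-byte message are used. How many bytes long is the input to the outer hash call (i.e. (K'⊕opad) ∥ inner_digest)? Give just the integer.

84

Key is 162 > 64 bytes, so it is hashed to 20 bytes then zero-padded to 64: |K'| = 64.
Outer input = (K'⊕opad) ∥ H(inner) → 64 + 20 = 84 bytes.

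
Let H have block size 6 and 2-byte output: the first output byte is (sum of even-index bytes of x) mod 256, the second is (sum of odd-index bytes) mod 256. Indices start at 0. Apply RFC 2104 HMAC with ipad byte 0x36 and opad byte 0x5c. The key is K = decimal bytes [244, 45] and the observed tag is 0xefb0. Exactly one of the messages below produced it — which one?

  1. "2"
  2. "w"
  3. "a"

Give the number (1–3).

3

Key decimal bytes [244, 45] = f4 2d is 2 bytes ≤ B = 6; zero-pad to 6 bytes: K' = f4 2d 00 00 00 00.
K' ⊕ ipad = c2 1b 36 36 36 36; K' ⊕ opad = a8 71 5c 5c 5c 5c.
m1: inner = H(c2 1b 36 36 36 36 32) = 60 87; tag = H(a8 71 5c 5c 5c 5c 60 87) = c0b0
m2: inner = H(c2 1b 36 36 36 36 77) = a5 87; tag = H(a8 71 5c 5c 5c 5c a5 87) = 05b0
m3: inner = H(c2 1b 36 36 36 36 61) = 8f 87; tag = H(a8 71 5c 5c 5c 5c 8f 87) = efb0 ← matches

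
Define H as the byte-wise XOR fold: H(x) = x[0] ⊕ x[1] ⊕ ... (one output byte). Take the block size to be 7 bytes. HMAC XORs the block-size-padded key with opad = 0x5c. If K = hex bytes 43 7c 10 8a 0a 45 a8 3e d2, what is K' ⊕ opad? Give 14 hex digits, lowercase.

f25c5c5c5c5c5c

Key hex bytes 43 7c 10 8a 0a 45 a8 3e d2 is 9 bytes > B = 7, so hash it first: H(key) = ae, then zero-pad to 7 bytes: K' = ae 00 00 00 00 00 00.
XOR each byte with 0x5c: ae⊕5c=f2, 00⊕5c=5c, 00⊕5c=5c, 00⊕5c=5c, 00⊕5c=5c, 00⊕5c=5c, 00⊕5c=5c.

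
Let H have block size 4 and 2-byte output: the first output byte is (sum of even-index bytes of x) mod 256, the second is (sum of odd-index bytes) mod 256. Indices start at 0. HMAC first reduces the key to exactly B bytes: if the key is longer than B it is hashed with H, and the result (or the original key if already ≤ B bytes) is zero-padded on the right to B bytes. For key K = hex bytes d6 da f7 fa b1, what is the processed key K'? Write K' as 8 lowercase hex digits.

|K| = 5 > B = 4, so first hash the key.
H(K): even-index sum = 638 mod 256 = 126; odd-index sum = 468 mod 256 = 212 → 7e d4.
Zero-pad H(K) = 7e d4 to 4 bytes: K' = 7e d4 00 00.

7ed40000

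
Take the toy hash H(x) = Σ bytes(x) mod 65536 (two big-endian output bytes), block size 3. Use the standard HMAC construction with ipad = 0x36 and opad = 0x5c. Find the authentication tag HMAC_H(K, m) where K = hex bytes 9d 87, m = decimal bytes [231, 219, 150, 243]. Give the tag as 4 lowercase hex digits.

Key hex bytes 9d 87 is 2 bytes ≤ B = 3; zero-pad to 3 bytes: K' = 9d 87 00.
K' ⊕ ipad = ab b1 36.  K' ⊕ opad = c1 db 5c.
Inner input = (K'⊕ipad) ∥ m = ab b1 36 ∥ e7 db 96 f3.
Inner hash: sum = 171+177+54+231+219+150+243 = 1245 → 04 dd.
Outer input = (K'⊕opad) ∥ inner = c1 db 5c ∥ 04 dd.
Outer hash (tag): sum = 193+219+92+4+221 = 729 → 02 d9.

02d9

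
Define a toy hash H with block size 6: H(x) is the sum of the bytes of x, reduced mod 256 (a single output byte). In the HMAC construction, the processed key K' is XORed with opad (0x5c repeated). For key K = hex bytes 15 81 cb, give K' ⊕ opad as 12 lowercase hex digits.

49dd975c5c5c

Key hex bytes 15 81 cb is 3 bytes ≤ B = 6; zero-pad to 6 bytes: K' = 15 81 cb 00 00 00.
XOR each byte with 0x5c: 15⊕5c=49, 81⊕5c=dd, cb⊕5c=97, 00⊕5c=5c, 00⊕5c=5c, 00⊕5c=5c.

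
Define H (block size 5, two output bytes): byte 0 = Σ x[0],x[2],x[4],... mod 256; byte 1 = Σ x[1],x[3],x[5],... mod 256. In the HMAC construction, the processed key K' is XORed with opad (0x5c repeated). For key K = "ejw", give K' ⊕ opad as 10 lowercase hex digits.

Key "ejw" = 65 6a 77 is 3 bytes ≤ B = 5; zero-pad to 5 bytes: K' = 65 6a 77 00 00.
XOR each byte with 0x5c: 65⊕5c=39, 6a⊕5c=36, 77⊕5c=2b, 00⊕5c=5c, 00⊕5c=5c.

39362b5c5c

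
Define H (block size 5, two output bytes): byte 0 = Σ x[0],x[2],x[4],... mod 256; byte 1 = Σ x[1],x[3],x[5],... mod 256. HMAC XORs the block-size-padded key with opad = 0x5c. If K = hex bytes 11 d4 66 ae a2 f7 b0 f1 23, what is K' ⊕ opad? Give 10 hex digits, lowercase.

Key hex bytes 11 d4 66 ae a2 f7 b0 f1 23 is 9 bytes > B = 5, so hash it first: H(key) = ec 6a, then zero-pad to 5 bytes: K' = ec 6a 00 00 00.
XOR each byte with 0x5c: ec⊕5c=b0, 6a⊕5c=36, 00⊕5c=5c, 00⊕5c=5c, 00⊕5c=5c.

b0365c5c5c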